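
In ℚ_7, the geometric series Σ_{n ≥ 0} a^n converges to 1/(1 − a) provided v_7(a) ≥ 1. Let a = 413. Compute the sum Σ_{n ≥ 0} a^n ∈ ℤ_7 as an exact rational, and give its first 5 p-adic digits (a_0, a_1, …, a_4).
Σ a^n = 1/(1 − a) = -1/412;  first 5 digits = (1, 3, 3, 0, 1)

v_7(a) = 1 ≥ 1, so the series converges in ℤ_7 to 1/(1 − a) = 1/(1 − 413) = -1/412. Expand this rational in ℤ_7: compute digits iteratively via d_i = x_i mod 7, x_{i+1} = (x_i − d_i)/7. The first 5 digits are (1, 3, 3, 0, 1).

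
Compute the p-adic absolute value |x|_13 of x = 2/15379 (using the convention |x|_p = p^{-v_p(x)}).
|2/15379|_13 = 2197

Step 1 — compute v_13(x) by factoring powers of 13 out of the numerator and denominator: v_13(2/15379) = -3. Step 2 — apply |x|_p = p^{-v_p(x)} = 13^{3} = 2197.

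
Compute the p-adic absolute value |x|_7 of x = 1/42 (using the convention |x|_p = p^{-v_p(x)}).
|1/42|_7 = 7

Step 1 — compute v_7(x) by factoring powers of 7 out of the numerator and denominator: v_7(1/42) = -1. Step 2 — apply |x|_p = p^{-v_p(x)} = 7^{1} = 7.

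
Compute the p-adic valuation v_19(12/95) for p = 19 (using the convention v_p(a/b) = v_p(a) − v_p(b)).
v_19(12/95) = -1

Factor powers of 19 from the numerator and denominator of the reduced fraction: 12 = 19^0 · 12 and 95 = 19^1 · 5. Apply v_p(a/b) = v_p(a) − v_p(b): v_19(12/95) = 0 − 1 = -1.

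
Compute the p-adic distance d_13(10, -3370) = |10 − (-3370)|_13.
d_13(10, -3370) = 1/169

Step 1 — x − y = 10 − (-3370) = 3380. Step 2 — v_13(3380) = 2 (factor: 3380 = (13^2 · 20); the sign does not affect v_p). Step 3 — |x − y|_13 = 13^{-2} = 1/169.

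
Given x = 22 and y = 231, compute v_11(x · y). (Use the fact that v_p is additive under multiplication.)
v_11(5082) = 2

v_p(x) = 1 (factor: 22 = 11^1 · 2); v_p(y) = 1 (factor: 231 = 11^1 · 21). Additivity: v_p(xy) = v_p(x) + v_p(y) = 1 + 1 = 2. (Direct check: xy = 5082 = 11^2 · (42).)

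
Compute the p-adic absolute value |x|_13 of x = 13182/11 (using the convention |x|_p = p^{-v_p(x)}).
|13182/11|_13 = 1/2197

Step 1 — compute v_13(x) by factoring powers of 13 out of the numerator and denominator: v_13(13182/11) = 3. Step 2 — apply |x|_p = p^{-v_p(x)} = 13^{-3} = 1/2197.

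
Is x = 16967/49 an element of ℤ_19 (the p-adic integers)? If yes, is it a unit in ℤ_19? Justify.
x ∈ ℤ_19 but not a unit; v_19(x) = 2 > 0

ℤ_19 = {x ∈ ℚ_19 : v_19(x) ≥ 0} and ℤ_19^× = {x ∈ ℤ_19 : v_19(x) = 0}. Here v_19(16967/49) = v_19(num) − v_19(den) = 2; compare against these criteria.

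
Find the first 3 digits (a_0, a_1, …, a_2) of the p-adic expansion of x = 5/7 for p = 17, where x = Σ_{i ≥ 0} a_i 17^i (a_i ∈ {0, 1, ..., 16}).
(a_0, …, a_2) = (8, 2, 12)

v_17(5/7) = 0 (numerator and denominator both coprime to 17), so x ∈ ℤ_17^×. Compute digits iteratively via a_i = x_i mod 17, x_{i+1} = (x_i − a_i)/17, with x_0 = x:
  x_0 = 5/7;  a_0 = 8;  x_1 = (x_0 − 8)/17 = -3/7
  x_1 = -3/7;  a_1 = 2;  x_2 = (x_1 − 2)/17 = -1/7
  x_2 = -1/7;  a_2 = 12;  x_3 = (x_2 − 12)/17 = -5/7
Digits: (8, 2, 12).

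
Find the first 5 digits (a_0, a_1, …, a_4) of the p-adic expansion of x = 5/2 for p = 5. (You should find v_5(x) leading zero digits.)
(a_0, …, a_4) = (0, 3, 2, 2, 2)

v_5(5/2) = 1, so a_0 = ... = a_0 = 0. Factor out: x = 5^1 · u with u = 1/2 a unit in ℤ_5. Expand u iteratively via a_{v+i} = u_i mod 5, u_{i+1} = (u_i − a_{v+i})/5:
  u_0 = 1/2;  a_1 = 3;  u_1 = (u_0 − 3)/5 = -1/2
  u_1 = -1/2;  a_2 = 2;  u_2 = (u_1 − 2)/5 = -1/2
  u_2 = -1/2;  a_3 = 2;  u_3 = (u_2 − 2)/5 = -1/2
  u_3 = -1/2;  a_4 = 2;  u_4 = (u_3 − 2)/5 = -1/2
Digits: (0, 3, 2, 2, 2).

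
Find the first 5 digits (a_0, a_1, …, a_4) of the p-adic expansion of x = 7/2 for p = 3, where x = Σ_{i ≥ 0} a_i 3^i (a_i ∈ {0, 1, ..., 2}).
(a_0, …, a_4) = (2, 2, 1, 1, 1)

v_3(7/2) = 0 (numerator and denominator both coprime to 3), so x ∈ ℤ_3^×. Compute digits iteratively via a_i = x_i mod 3, x_{i+1} = (x_i − a_i)/3, with x_0 = x:
  x_0 = 7/2;  a_0 = 2;  x_1 = (x_0 − 2)/3 = 1/2
  x_1 = 1/2;  a_1 = 2;  x_2 = (x_1 − 2)/3 = -1/2
  x_2 = -1/2;  a_2 = 1;  x_3 = (x_2 − 1)/3 = -1/2
  x_3 = -1/2;  a_3 = 1;  x_4 = (x_3 − 1)/3 = -1/2
  x_4 = -1/2;  a_4 = 1;  x_5 = (x_4 − 1)/3 = -1/2
Digits: (2, 2, 1, 1, 1).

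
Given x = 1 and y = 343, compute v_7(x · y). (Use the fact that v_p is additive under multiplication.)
v_7(343) = 3

v_p(x) = 0 (factor: 1 = 7^0 · 1); v_p(y) = 3 (factor: 343 = 7^3 · 1). Additivity: v_p(xy) = v_p(x) + v_p(y) = 0 + 3 = 3. (Direct check: xy = 343 = 7^3 · (1).)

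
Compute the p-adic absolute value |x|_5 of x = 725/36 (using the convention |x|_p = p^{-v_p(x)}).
|725/36|_5 = 1/25

Step 1 — compute v_5(x) by factoring powers of 5 out of the numerator and denominator: v_5(725/36) = 2. Step 2 — apply |x|_p = p^{-v_p(x)} = 5^{-2} = 1/25.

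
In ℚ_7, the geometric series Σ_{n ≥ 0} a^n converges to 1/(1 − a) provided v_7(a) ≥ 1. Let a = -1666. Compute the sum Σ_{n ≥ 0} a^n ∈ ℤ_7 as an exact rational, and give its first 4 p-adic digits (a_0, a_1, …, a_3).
Σ a^n = 1/(1 − a) = 1/1667;  first 4 digits = (1, 0, 1, 2)

v_7(a) = 2 ≥ 1, so the series converges in ℤ_7 to 1/(1 − a) = 1/(1 − (-1666)) = 1/1667. Expand this rational in ℤ_7: compute digits iteratively via d_i = x_i mod 7, x_{i+1} = (x_i − d_i)/7. The first 4 digits are (1, 0, 1, 2).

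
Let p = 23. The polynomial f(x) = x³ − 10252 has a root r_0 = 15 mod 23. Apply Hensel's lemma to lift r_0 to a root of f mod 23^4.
r_3 = 239652 (mod 279841)

Hensel: r_{i+1} = r_i − f(r_i)/f′(r_i) mod 23^{i+2}, where f′(x) = 3x². Iterate:
  r_0 = 15 (mod 23)
  r_1 = 15 (mod 529)
  r_2 = 8479 (mod 12167)
  r_3 = 239652 (mod 279841)
Final: r = 239652 with f(r) ≡ 0 mod 23^4.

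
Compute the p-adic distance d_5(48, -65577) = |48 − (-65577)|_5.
d_5(48, -65577) = 1/3125

Step 1 — x − y = 48 − (-65577) = 65625. Step 2 — v_5(65625) = 5 (factor: 65625 = (5^5 · 21); the sign does not affect v_p). Step 3 — |x − y|_5 = 5^{-5} = 1/3125.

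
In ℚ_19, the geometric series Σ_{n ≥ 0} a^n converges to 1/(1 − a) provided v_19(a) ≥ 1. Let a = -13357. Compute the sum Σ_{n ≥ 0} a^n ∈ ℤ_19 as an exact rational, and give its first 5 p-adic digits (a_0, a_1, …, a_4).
Σ a^n = 1/(1 − a) = 1/13358;  first 5 digits = (1, 0, 1, 17, 0)

v_19(a) = 2 ≥ 1, so the series converges in ℤ_19 to 1/(1 − a) = 1/(1 − (-13357)) = 1/13358. Expand this rational in ℤ_19: compute digits iteratively via d_i = x_i mod 19, x_{i+1} = (x_i − d_i)/19. The first 5 digits are (1, 0, 1, 17, 0).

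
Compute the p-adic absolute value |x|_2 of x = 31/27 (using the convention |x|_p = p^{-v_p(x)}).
|31/27|_2 = 1

Step 1 — compute v_2(x) by factoring powers of 2 out of the numerator and denominator: v_2(31/27) = 0. Step 2 — apply |x|_p = p^{-v_p(x)} = 2^{0} = 1.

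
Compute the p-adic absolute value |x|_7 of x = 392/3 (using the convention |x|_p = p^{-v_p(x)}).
|392/3|_7 = 1/49

Step 1 — compute v_7(x) by factoring powers of 7 out of the numerator and denominator: v_7(392/3) = 2. Step 2 — apply |x|_p = p^{-v_p(x)} = 7^{-2} = 1/49.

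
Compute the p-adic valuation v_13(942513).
v_13(942513) = 4

v_13(n) is the largest exponent k such that 13^k divides n. Factor out: 942513 = 13^4 · 33. (Sign doesn't affect v_p.) So v_13(942513) = 4.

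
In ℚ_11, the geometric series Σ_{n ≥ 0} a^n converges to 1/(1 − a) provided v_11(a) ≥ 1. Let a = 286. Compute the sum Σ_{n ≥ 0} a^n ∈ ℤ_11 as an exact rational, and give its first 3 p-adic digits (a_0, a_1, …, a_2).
Σ a^n = 1/(1 − a) = -1/285;  first 3 digits = (1, 4, 7)

v_11(a) = 1 ≥ 1, so the series converges in ℤ_11 to 1/(1 − a) = 1/(1 − 286) = -1/285. Expand this rational in ℤ_11: compute digits iteratively via d_i = x_i mod 11, x_{i+1} = (x_i − d_i)/11. The first 3 digits are (1, 4, 7).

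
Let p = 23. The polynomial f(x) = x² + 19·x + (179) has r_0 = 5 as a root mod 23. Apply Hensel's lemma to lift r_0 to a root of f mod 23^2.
r_1 = 396 (mod 529)

Hensel: r_{i+1} = r_i − f(r_i)·(f′(r_i))^{-1} mod 23^{i+2}, f′(x) = 2x + 19. Iterate:
  r_0 = 5 (mod 23)
  r_1 = 396 (mod 529)
Final: r = 396 satisfies f(r) ≡ 0 mod 23^2.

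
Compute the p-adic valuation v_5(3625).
v_5(3625) = 3

v_5(n) is the largest exponent k such that 5^k divides n. Factor out: 3625 = 5^3 · 29. (Sign doesn't affect v_p.) So v_5(3625) = 3.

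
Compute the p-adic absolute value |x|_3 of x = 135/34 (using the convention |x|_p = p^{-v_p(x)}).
|135/34|_3 = 1/27

Step 1 — compute v_3(x) by factoring powers of 3 out of the numerator and denominator: v_3(135/34) = 3. Step 2 — apply |x|_p = p^{-v_p(x)} = 3^{-3} = 1/27.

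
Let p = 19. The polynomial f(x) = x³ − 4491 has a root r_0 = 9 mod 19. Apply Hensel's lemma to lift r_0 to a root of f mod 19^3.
r_2 = 6469 (mod 6859)

Hensel: r_{i+1} = r_i − f(r_i)/f′(r_i) mod 19^{i+2}, where f′(x) = 3x². Iterate:
  r_0 = 9 (mod 19)
  r_1 = 332 (mod 361)
  r_2 = 6469 (mod 6859)
Final: r = 6469 with f(r) ≡ 0 mod 19^3.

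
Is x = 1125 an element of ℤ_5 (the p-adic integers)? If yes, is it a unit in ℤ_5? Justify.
x ∈ ℤ_5 but not a unit; v_5(x) = 3 > 0

ℤ_5 = {x ∈ ℚ_5 : v_5(x) ≥ 0} and ℤ_5^× = {x ∈ ℤ_5 : v_5(x) = 0}. Here v_5(1125) = v_5(num) − v_5(den) = 3; compare against these criteria.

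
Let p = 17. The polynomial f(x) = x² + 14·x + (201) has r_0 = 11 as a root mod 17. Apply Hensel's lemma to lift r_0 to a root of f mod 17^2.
r_1 = 62 (mod 289)

Hensel: r_{i+1} = r_i − f(r_i)·(f′(r_i))^{-1} mod 17^{i+2}, f′(x) = 2x + 14. Iterate:
  r_0 = 11 (mod 17)
  r_1 = 62 (mod 289)
Final: r = 62 satisfies f(r) ≡ 0 mod 17^2.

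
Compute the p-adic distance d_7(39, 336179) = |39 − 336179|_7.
d_7(39, 336179) = 1/16807

Step 1 — x − y = 39 − 336179 = -336140. Step 2 — v_7(-336140) = 5 (factor: -336140 = −(7^5 · 20); the sign does not affect v_p). Step 3 — |x − y|_7 = 7^{-5} = 1/16807.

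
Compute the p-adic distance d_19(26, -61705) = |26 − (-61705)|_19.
d_19(26, -61705) = 1/6859

Step 1 — x − y = 26 − (-61705) = 61731. Step 2 — v_19(61731) = 3 (factor: 61731 = (19^3 · 9); the sign does not affect v_p). Step 3 — |x − y|_19 = 19^{-3} = 1/6859.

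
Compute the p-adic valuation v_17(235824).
v_17(235824) = 3

v_17(n) is the largest exponent k such that 17^k divides n. Factor out: 235824 = 17^3 · 48. (Sign doesn't affect v_p.) So v_17(235824) = 3.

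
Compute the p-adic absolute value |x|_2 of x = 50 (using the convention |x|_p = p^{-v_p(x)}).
|50|_2 = 1/2

Step 1 — compute v_2(x) by factoring powers of 2 out of the numerator and denominator: v_2(50) = 1. Step 2 — apply |x|_p = p^{-v_p(x)} = 2^{-1} = 1/2.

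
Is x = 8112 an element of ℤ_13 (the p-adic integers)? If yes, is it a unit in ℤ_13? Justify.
x ∈ ℤ_13 but not a unit; v_13(x) = 2 > 0

ℤ_13 = {x ∈ ℚ_13 : v_13(x) ≥ 0} and ℤ_13^× = {x ∈ ℤ_13 : v_13(x) = 0}. Here v_13(8112) = v_13(num) − v_13(den) = 2; compare against these criteria.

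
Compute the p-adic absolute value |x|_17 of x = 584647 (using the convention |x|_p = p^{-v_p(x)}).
|584647|_17 = 1/83521

Step 1 — compute v_17(x) by factoring powers of 17 out of the numerator and denominator: v_17(584647) = 4. Step 2 — apply |x|_p = p^{-v_p(x)} = 17^{-4} = 1/83521.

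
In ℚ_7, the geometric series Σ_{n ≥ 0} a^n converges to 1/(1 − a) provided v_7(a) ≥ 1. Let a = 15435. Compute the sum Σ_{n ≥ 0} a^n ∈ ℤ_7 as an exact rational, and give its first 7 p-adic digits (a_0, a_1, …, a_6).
Σ a^n = 1/(1 − a) = -1/15434;  first 7 digits = (1, 0, 0, 3, 6, 0, 2)

v_7(a) = 3 ≥ 1, so the series converges in ℤ_7 to 1/(1 − a) = 1/(1 − 15435) = -1/15434. Expand this rational in ℤ_7: compute digits iteratively via d_i = x_i mod 7, x_{i+1} = (x_i − d_i)/7. The first 7 digits are (1, 0, 0, 3, 6, 0, 2).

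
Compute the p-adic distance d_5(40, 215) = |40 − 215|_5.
d_5(40, 215) = 1/25

Step 1 — x − y = 40 − 215 = -175. Step 2 — v_5(-175) = 2 (factor: -175 = −(5^2 · 7); the sign does not affect v_p). Step 3 — |x − y|_5 = 5^{-2} = 1/25.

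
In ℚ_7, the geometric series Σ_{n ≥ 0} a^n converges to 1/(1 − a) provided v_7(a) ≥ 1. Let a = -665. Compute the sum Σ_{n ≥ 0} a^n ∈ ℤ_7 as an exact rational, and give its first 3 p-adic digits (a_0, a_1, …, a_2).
Σ a^n = 1/(1 − a) = 1/666;  first 3 digits = (1, 3, 2)

v_7(a) = 1 ≥ 1, so the series converges in ℤ_7 to 1/(1 − a) = 1/(1 − (-665)) = 1/666. Expand this rational in ℤ_7: compute digits iteratively via d_i = x_i mod 7, x_{i+1} = (x_i − d_i)/7. The first 3 digits are (1, 3, 2).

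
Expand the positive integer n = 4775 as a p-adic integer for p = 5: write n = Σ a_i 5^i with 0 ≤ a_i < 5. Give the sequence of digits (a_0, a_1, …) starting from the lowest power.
(a_0, a_1, …) = (0, 0, 1, 3, 2, 1)

Repeated division by 5 gives the digits low-to-high: 4775 = 1·5^2 + 3·5^3 + 2·5^4 + 1·5^5. Digit sequence: (0, 0, 1, 3, 2, 1).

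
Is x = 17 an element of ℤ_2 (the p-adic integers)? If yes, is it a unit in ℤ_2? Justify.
x ∈ ℤ_2^× (unit); v_2(x) = 0

ℤ_2 = {x ∈ ℚ_2 : v_2(x) ≥ 0} and ℤ_2^× = {x ∈ ℤ_2 : v_2(x) = 0}. Here v_2(17) = v_2(num) − v_2(den) = 0; compare against these criteria.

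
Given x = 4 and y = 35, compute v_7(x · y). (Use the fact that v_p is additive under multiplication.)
v_7(140) = 1

v_p(x) = 0 (factor: 4 = 7^0 · 4); v_p(y) = 1 (factor: 35 = 7^1 · 5). Additivity: v_p(xy) = v_p(x) + v_p(y) = 0 + 1 = 1. (Direct check: xy = 140 = 7^1 · (20).)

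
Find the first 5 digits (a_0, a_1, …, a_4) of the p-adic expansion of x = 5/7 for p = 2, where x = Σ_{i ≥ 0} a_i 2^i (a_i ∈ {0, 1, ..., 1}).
(a_0, …, a_4) = (1, 1, 0, 0, 1)

v_2(5/7) = 0 (numerator and denominator both coprime to 2), so x ∈ ℤ_2^×. Compute digits iteratively via a_i = x_i mod 2, x_{i+1} = (x_i − a_i)/2, with x_0 = x:
  x_0 = 5/7;  a_0 = 1;  x_1 = (x_0 − 1)/2 = -1/7
  x_1 = -1/7;  a_1 = 1;  x_2 = (x_1 − 1)/2 = -4/7
  x_2 = -4/7;  a_2 = 0;  x_3 = (x_2 − 0)/2 = -2/7
  x_3 = -2/7;  a_3 = 0;  x_4 = (x_3 − 0)/2 = -1/7
  x_4 = -1/7;  a_4 = 1;  x_5 = (x_4 − 1)/2 = -4/7
Digits: (1, 1, 0, 0, 1).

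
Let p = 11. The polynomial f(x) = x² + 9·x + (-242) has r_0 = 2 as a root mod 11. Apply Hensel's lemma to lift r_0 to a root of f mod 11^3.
r_2 = 112 (mod 1331)

Hensel: r_{i+1} = r_i − f(r_i)·(f′(r_i))^{-1} mod 11^{i+2}, f′(x) = 2x + 9. Iterate:
  r_0 = 2 (mod 11)
  r_1 = 112 (mod 121)
  r_2 = 112 (mod 1331)
Final: r = 112 satisfies f(r) ≡ 0 mod 11^3.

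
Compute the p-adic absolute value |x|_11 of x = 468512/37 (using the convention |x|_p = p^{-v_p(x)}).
|468512/37|_11 = 1/14641

Step 1 — compute v_11(x) by factoring powers of 11 out of the numerator and denominator: v_11(468512/37) = 4. Step 2 — apply |x|_p = p^{-v_p(x)} = 11^{-4} = 1/14641.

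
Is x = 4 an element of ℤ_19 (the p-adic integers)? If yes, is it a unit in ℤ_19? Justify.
x ∈ ℤ_19^× (unit); v_19(x) = 0

ℤ_19 = {x ∈ ℚ_19 : v_19(x) ≥ 0} and ℤ_19^× = {x ∈ ℤ_19 : v_19(x) = 0}. Here v_19(4) = v_19(num) − v_19(den) = 0; compare against these criteria.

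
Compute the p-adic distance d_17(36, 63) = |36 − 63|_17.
d_17(36, 63) = 1

Step 1 — x − y = 36 − 63 = -27. Step 2 — v_17(-27) = 0 (factor: -27 = −(17^0 · 27); the sign does not affect v_p). Step 3 — |x − y|_17 = 17^{0} = 1.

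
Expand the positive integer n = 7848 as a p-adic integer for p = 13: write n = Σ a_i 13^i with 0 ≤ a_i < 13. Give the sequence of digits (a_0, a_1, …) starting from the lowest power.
(a_0, a_1, …) = (9, 5, 7, 3)

Repeated division by 13 gives the digits low-to-high: 7848 = 9 + 5·13^1 + 7·13^2 + 3·13^3. Digit sequence: (9, 5, 7, 3).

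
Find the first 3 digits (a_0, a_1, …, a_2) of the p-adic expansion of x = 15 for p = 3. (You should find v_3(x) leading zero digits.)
(a_0, …, a_2) = (0, 2, 1)

v_3(15) = 1, so a_0 = ... = a_0 = 0. Factor out: x = 3^1 · u with u = 5 a unit in ℤ_3. Expand u iteratively via a_{v+i} = u_i mod 3, u_{i+1} = (u_i − a_{v+i})/3:
  u_0 = 5;  a_1 = 2;  u_1 = (u_0 − 2)/3 = 1
  u_1 = 1;  a_2 = 1;  u_2 = (u_1 − 1)/3 = 0
Digits: (0, 2, 1).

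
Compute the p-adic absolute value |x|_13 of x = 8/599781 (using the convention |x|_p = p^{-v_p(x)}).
|8/599781|_13 = 28561

Step 1 — compute v_13(x) by factoring powers of 13 out of the numerator and denominator: v_13(8/599781) = -4. Step 2 — apply |x|_p = p^{-v_p(x)} = 13^{4} = 28561.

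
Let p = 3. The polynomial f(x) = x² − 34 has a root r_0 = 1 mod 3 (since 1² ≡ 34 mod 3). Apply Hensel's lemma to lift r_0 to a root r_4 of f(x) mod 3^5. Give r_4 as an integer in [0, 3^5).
r_4 = 148 (mod 243)

Hensel's recurrence: r_{i+1} = r_i − f(r_i)·(f′(r_i))^{-1} mod 3^{i+2}, with f′(x) = 2x. Iterate:
  r_0 = 1 (mod 3)
  r_1 = 4 (mod 9)
  r_2 = 13 (mod 27)
  r_3 = 67 (mod 81)
  r_4 = 148 (mod 243)
Final: r_4 = 148, and one checks f(r_4) ≡ 0 mod 3^5.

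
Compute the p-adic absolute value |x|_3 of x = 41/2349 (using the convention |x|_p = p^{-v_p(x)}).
|41/2349|_3 = 81

Step 1 — compute v_3(x) by factoring powers of 3 out of the numerator and denominator: v_3(41/2349) = -4. Step 2 — apply |x|_p = p^{-v_p(x)} = 3^{4} = 81.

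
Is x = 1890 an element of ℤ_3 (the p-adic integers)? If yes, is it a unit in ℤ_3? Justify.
x ∈ ℤ_3 but not a unit; v_3(x) = 3 > 0

ℤ_3 = {x ∈ ℚ_3 : v_3(x) ≥ 0} and ℤ_3^× = {x ∈ ℤ_3 : v_3(x) = 0}. Here v_3(1890) = v_3(num) − v_3(den) = 3; compare against these criteria.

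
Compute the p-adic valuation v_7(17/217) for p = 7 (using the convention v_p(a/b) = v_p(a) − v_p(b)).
v_7(17/217) = -1

Factor powers of 7 from the numerator and denominator of the reduced fraction: 17 = 7^0 · 17 and 217 = 7^1 · 31. Apply v_p(a/b) = v_p(a) − v_p(b): v_7(17/217) = 0 − 1 = -1.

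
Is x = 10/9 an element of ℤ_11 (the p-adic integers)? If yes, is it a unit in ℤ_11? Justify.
x ∈ ℤ_11^× (unit); v_11(x) = 0

ℤ_11 = {x ∈ ℚ_11 : v_11(x) ≥ 0} and ℤ_11^× = {x ∈ ℤ_11 : v_11(x) = 0}. Here v_11(10/9) = v_11(num) − v_11(den) = 0; compare against these criteria.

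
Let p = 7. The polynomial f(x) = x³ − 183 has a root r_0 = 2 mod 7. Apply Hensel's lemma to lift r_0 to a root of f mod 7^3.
r_2 = 233 (mod 343)

Hensel: r_{i+1} = r_i − f(r_i)/f′(r_i) mod 7^{i+2}, where f′(x) = 3x². Iterate:
  r_0 = 2 (mod 7)
  r_1 = 37 (mod 49)
  r_2 = 233 (mod 343)
Final: r = 233 with f(r) ≡ 0 mod 7^3.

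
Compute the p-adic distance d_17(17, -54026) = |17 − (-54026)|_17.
d_17(17, -54026) = 1/4913

Step 1 — x − y = 17 − (-54026) = 54043. Step 2 — v_17(54043) = 3 (factor: 54043 = (17^3 · 11); the sign does not affect v_p). Step 3 — |x − y|_17 = 17^{-3} = 1/4913.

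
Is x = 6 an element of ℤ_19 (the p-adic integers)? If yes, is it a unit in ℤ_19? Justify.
x ∈ ℤ_19^× (unit); v_19(x) = 0

ℤ_19 = {x ∈ ℚ_19 : v_19(x) ≥ 0} and ℤ_19^× = {x ∈ ℤ_19 : v_19(x) = 0}. Here v_19(6) = v_19(num) − v_19(den) = 0; compare against these criteria.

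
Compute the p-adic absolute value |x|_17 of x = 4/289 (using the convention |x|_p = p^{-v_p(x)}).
|4/289|_17 = 289

Step 1 — compute v_17(x) by factoring powers of 17 out of the numerator and denominator: v_17(4/289) = -2. Step 2 — apply |x|_p = p^{-v_p(x)} = 17^{2} = 289.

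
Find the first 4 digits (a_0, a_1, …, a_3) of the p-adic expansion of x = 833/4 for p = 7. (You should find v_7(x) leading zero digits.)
(a_0, …, a_3) = (0, 0, 6, 5)

v_7(833/4) = 2, so a_0 = ... = a_1 = 0. Factor out: x = 7^2 · u with u = 17/4 a unit in ℤ_7. Expand u iteratively via a_{v+i} = u_i mod 7, u_{i+1} = (u_i − a_{v+i})/7:
  u_0 = 17/4;  a_2 = 6;  u_1 = (u_0 − 6)/7 = -1/4
  u_1 = -1/4;  a_3 = 5;  u_2 = (u_1 − 5)/7 = -3/4
Digits: (0, 0, 6, 5).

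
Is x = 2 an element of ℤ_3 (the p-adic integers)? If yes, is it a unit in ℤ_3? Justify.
x ∈ ℤ_3^× (unit); v_3(x) = 0

ℤ_3 = {x ∈ ℚ_3 : v_3(x) ≥ 0} and ℤ_3^× = {x ∈ ℤ_3 : v_3(x) = 0}. Here v_3(2) = v_3(num) − v_3(den) = 0; compare against these criteria.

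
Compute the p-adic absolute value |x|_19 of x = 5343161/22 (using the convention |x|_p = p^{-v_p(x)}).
|5343161/22|_19 = 1/130321

Step 1 — compute v_19(x) by factoring powers of 19 out of the numerator and denominator: v_19(5343161/22) = 4. Step 2 — apply |x|_p = p^{-v_p(x)} = 19^{-4} = 1/130321.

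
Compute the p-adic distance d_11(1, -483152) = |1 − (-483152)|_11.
d_11(1, -483152) = 1/161051

Step 1 — x − y = 1 − (-483152) = 483153. Step 2 — v_11(483153) = 5 (factor: 483153 = (11^5 · 3); the sign does not affect v_p). Step 3 — |x − y|_11 = 11^{-5} = 1/161051.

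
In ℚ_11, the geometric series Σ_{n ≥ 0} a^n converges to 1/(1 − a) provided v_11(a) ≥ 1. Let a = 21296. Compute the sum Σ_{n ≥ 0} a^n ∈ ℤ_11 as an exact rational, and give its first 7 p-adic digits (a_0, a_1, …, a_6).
Σ a^n = 1/(1 − a) = -1/21295;  first 7 digits = (1, 0, 0, 5, 1, 0, 3)

v_11(a) = 3 ≥ 1, so the series converges in ℤ_11 to 1/(1 − a) = 1/(1 − 21296) = -1/21295. Expand this rational in ℤ_11: compute digits iteratively via d_i = x_i mod 11, x_{i+1} = (x_i − d_i)/11. The first 7 digits are (1, 0, 0, 5, 1, 0, 3).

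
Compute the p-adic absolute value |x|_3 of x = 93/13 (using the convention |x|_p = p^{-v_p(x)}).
|93/13|_3 = 1/3

Step 1 — compute v_3(x) by factoring powers of 3 out of the numerator and denominator: v_3(93/13) = 1. Step 2 — apply |x|_p = p^{-v_p(x)} = 3^{-1} = 1/3.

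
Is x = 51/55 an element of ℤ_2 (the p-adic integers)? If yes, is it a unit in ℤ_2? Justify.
x ∈ ℤ_2^× (unit); v_2(x) = 0

ℤ_2 = {x ∈ ℚ_2 : v_2(x) ≥ 0} and ℤ_2^× = {x ∈ ℤ_2 : v_2(x) = 0}. Here v_2(51/55) = v_2(num) − v_2(den) = 0; compare against these criteria.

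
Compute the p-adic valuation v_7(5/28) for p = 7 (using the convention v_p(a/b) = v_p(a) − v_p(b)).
v_7(5/28) = -1

Factor powers of 7 from the numerator and denominator of the reduced fraction: 5 = 7^0 · 5 and 28 = 7^1 · 4. Apply v_p(a/b) = v_p(a) − v_p(b): v_7(5/28) = 0 − 1 = -1.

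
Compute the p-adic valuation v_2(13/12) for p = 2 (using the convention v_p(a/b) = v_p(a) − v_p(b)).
v_2(13/12) = -2

Factor powers of 2 from the numerator and denominator of the reduced fraction: 13 = 2^0 · 13 and 12 = 2^2 · 3. Apply v_p(a/b) = v_p(a) − v_p(b): v_2(13/12) = 0 − 2 = -2.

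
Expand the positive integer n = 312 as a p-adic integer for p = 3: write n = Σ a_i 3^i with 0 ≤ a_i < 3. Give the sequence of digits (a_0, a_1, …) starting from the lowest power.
(a_0, a_1, …) = (0, 2, 1, 2, 0, 1)

Repeated division by 3 gives the digits low-to-high: 312 = 2·3^1 + 1·3^2 + 2·3^3 + 1·3^5. Digit sequence: (0, 2, 1, 2, 0, 1).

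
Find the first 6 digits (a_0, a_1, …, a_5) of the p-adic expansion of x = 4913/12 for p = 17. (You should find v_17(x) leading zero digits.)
(a_0, …, a_5) = (0, 0, 0, 10, 15, 9)

v_17(4913/12) = 3, so a_0 = ... = a_2 = 0. Factor out: x = 17^3 · u with u = 1/12 a unit in ℤ_17. Expand u iteratively via a_{v+i} = u_i mod 17, u_{i+1} = (u_i − a_{v+i})/17:
  u_0 = 1/12;  a_3 = 10;  u_1 = (u_0 − 10)/17 = -7/12
  u_1 = -7/12;  a_4 = 15;  u_2 = (u_1 − 15)/17 = -11/12
  u_2 = -11/12;  a_5 = 9;  u_3 = (u_2 − 9)/17 = -7/12
Digits: (0, 0, 0, 10, 15, 9).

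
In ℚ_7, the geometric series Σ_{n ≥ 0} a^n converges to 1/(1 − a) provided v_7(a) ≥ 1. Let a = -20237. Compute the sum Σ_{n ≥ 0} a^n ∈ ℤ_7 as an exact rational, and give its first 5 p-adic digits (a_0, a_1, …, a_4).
Σ a^n = 1/(1 − a) = 1/20238;  first 5 digits = (1, 0, 0, 4, 5)

v_7(a) = 3 ≥ 1, so the series converges in ℤ_7 to 1/(1 − a) = 1/(1 − (-20237)) = 1/20238. Expand this rational in ℤ_7: compute digits iteratively via d_i = x_i mod 7, x_{i+1} = (x_i − d_i)/7. The first 5 digits are (1, 0, 0, 4, 5).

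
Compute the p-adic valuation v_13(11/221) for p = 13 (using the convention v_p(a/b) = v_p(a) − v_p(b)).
v_13(11/221) = -1

Factor powers of 13 from the numerator and denominator of the reduced fraction: 11 = 13^0 · 11 and 221 = 13^1 · 17. Apply v_p(a/b) = v_p(a) − v_p(b): v_13(11/221) = 0 − 1 = -1.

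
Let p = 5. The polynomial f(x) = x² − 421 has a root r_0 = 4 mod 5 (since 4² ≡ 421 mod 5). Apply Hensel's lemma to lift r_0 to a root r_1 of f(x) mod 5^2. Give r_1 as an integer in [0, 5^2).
r_1 = 14 (mod 25)

Hensel's recurrence: r_{i+1} = r_i − f(r_i)·(f′(r_i))^{-1} mod 5^{i+2}, with f′(x) = 2x. Iterate:
  r_0 = 4 (mod 5)
  r_1 = 14 (mod 25)
Final: r_1 = 14, and one checks f(r_1) ≡ 0 mod 5^2.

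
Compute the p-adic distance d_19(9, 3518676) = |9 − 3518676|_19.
d_19(9, 3518676) = 1/130321

Step 1 — x − y = 9 − 3518676 = -3518667. Step 2 — v_19(-3518667) = 4 (factor: -3518667 = −(19^4 · 27); the sign does not affect v_p). Step 3 — |x − y|_19 = 19^{-4} = 1/130321.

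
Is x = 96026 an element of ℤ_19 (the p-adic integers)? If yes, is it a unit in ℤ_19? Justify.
x ∈ ℤ_19 but not a unit; v_19(x) = 3 > 0

ℤ_19 = {x ∈ ℚ_19 : v_19(x) ≥ 0} and ℤ_19^× = {x ∈ ℤ_19 : v_19(x) = 0}. Here v_19(96026) = v_19(num) − v_19(den) = 3; compare against these criteria.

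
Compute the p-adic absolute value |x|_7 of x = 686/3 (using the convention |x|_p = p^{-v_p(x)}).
|686/3|_7 = 1/343

Step 1 — compute v_7(x) by factoring powers of 7 out of the numerator and denominator: v_7(686/3) = 3. Step 2 — apply |x|_p = p^{-v_p(x)} = 7^{-3} = 1/343.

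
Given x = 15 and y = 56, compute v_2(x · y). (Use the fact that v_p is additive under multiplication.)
v_2(840) = 3

v_p(x) = 0 (factor: 15 = 2^0 · 15); v_p(y) = 3 (factor: 56 = 2^3 · 7). Additivity: v_p(xy) = v_p(x) + v_p(y) = 0 + 3 = 3. (Direct check: xy = 840 = 2^3 · (105).)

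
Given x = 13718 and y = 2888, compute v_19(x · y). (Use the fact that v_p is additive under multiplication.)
v_19(39617584) = 5

v_p(x) = 3 (factor: 13718 = 19^3 · 2); v_p(y) = 2 (factor: 2888 = 19^2 · 8). Additivity: v_p(xy) = v_p(x) + v_p(y) = 3 + 2 = 5. (Direct check: xy = 39617584 = 19^5 · (16).)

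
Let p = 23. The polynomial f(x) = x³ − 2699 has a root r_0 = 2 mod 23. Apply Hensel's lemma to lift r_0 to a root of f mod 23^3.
r_2 = 11203 (mod 12167)

Hensel: r_{i+1} = r_i − f(r_i)/f′(r_i) mod 23^{i+2}, where f′(x) = 3x². Iterate:
  r_0 = 2 (mod 23)
  r_1 = 94 (mod 529)
  r_2 = 11203 (mod 12167)
Final: r = 11203 with f(r) ≡ 0 mod 23^3.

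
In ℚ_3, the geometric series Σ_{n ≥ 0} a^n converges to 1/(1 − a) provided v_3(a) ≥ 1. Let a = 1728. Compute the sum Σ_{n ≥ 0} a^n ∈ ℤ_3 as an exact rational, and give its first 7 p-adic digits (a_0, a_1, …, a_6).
Σ a^n = 1/(1 − a) = -1/1727;  first 7 digits = (1, 0, 0, 1, 0, 1, 0)

v_3(a) = 3 ≥ 1, so the series converges in ℤ_3 to 1/(1 − a) = 1/(1 − 1728) = -1/1727. Expand this rational in ℤ_3: compute digits iteratively via d_i = x_i mod 3, x_{i+1} = (x_i − d_i)/3. The first 7 digits are (1, 0, 0, 1, 0, 1, 0).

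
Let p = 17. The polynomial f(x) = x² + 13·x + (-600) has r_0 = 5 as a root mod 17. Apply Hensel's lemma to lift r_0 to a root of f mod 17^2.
r_1 = 90 (mod 289)

Hensel: r_{i+1} = r_i − f(r_i)·(f′(r_i))^{-1} mod 17^{i+2}, f′(x) = 2x + 13. Iterate:
  r_0 = 5 (mod 17)
  r_1 = 90 (mod 289)
Final: r = 90 satisfies f(r) ≡ 0 mod 17^2.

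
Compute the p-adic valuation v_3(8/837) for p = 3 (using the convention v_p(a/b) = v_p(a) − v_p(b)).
v_3(8/837) = -3

Factor powers of 3 from the numerator and denominator of the reduced fraction: 8 = 3^0 · 8 and 837 = 3^3 · 31. Apply v_p(a/b) = v_p(a) − v_p(b): v_3(8/837) = 0 − 3 = -3.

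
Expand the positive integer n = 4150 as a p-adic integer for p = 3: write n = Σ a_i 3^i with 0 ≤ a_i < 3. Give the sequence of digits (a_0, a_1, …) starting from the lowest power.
(a_0, a_1, …) = (1, 0, 2, 0, 0, 2, 2, 1)

Repeated division by 3 gives the digits low-to-high: 4150 = 1 + 2·3^2 + 2·3^5 + 2·3^6 + 1·3^7. Digit sequence: (1, 0, 2, 0, 0, 2, 2, 1).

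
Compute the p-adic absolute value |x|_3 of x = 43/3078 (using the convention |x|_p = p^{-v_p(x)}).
|43/3078|_3 = 81

Step 1 — compute v_3(x) by factoring powers of 3 out of the numerator and denominator: v_3(43/3078) = -4. Step 2 — apply |x|_p = p^{-v_p(x)} = 3^{4} = 81.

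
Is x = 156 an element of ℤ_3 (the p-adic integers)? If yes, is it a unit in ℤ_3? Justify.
x ∈ ℤ_3 but not a unit; v_3(x) = 1 > 0

ℤ_3 = {x ∈ ℚ_3 : v_3(x) ≥ 0} and ℤ_3^× = {x ∈ ℤ_3 : v_3(x) = 0}. Here v_3(156) = v_3(num) − v_3(den) = 1; compare against these criteria.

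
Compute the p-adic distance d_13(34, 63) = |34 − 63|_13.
d_13(34, 63) = 1

Step 1 — x − y = 34 − 63 = -29. Step 2 — v_13(-29) = 0 (factor: -29 = −(13^0 · 29); the sign does not affect v_p). Step 3 — |x − y|_13 = 13^{0} = 1.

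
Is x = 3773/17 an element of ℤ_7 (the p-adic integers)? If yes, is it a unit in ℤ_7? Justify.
x ∈ ℤ_7 but not a unit; v_7(x) = 3 > 0

ℤ_7 = {x ∈ ℚ_7 : v_7(x) ≥ 0} and ℤ_7^× = {x ∈ ℤ_7 : v_7(x) = 0}. Here v_7(3773/17) = v_7(num) − v_7(den) = 3; compare against these criteria.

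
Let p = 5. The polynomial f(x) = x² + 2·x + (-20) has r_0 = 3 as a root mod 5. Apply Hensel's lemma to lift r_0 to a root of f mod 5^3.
r_2 = 38 (mod 125)

Hensel: r_{i+1} = r_i − f(r_i)·(f′(r_i))^{-1} mod 5^{i+2}, f′(x) = 2x + 2. Iterate:
  r_0 = 3 (mod 5)
  r_1 = 13 (mod 25)
  r_2 = 38 (mod 125)
Final: r = 38 satisfies f(r) ≡ 0 mod 5^3.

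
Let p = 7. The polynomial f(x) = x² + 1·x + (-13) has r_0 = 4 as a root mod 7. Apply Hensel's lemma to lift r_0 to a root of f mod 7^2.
r_1 = 25 (mod 49)

Hensel: r_{i+1} = r_i − f(r_i)·(f′(r_i))^{-1} mod 7^{i+2}, f′(x) = 2x + 1. Iterate:
  r_0 = 4 (mod 7)
  r_1 = 25 (mod 49)
Final: r = 25 satisfies f(r) ≡ 0 mod 7^2.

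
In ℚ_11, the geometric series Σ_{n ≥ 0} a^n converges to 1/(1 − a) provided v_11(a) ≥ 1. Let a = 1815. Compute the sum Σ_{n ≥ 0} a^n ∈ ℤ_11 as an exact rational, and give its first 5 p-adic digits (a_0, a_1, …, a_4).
Σ a^n = 1/(1 − a) = -1/1814;  first 5 digits = (1, 0, 4, 1, 5)

v_11(a) = 2 ≥ 1, so the series converges in ℤ_11 to 1/(1 − a) = 1/(1 − 1815) = -1/1814. Expand this rational in ℤ_11: compute digits iteratively via d_i = x_i mod 11, x_{i+1} = (x_i − d_i)/11. The first 5 digits are (1, 0, 4, 1, 5).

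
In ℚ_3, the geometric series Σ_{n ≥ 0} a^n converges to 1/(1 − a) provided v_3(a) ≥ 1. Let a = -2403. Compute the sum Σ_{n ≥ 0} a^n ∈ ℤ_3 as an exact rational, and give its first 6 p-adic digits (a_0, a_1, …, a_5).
Σ a^n = 1/(1 − a) = 1/2404;  first 6 digits = (1, 0, 0, 1, 0, 2)

v_3(a) = 3 ≥ 1, so the series converges in ℤ_3 to 1/(1 − a) = 1/(1 − (-2403)) = 1/2404. Expand this rational in ℤ_3: compute digits iteratively via d_i = x_i mod 3, x_{i+1} = (x_i − d_i)/3. The first 6 digits are (1, 0, 0, 1, 0, 2).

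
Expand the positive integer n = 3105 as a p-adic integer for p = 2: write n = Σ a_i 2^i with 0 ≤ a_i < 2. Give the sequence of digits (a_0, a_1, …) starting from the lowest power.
(a_0, a_1, …) = (1, 0, 0, 0, 0, 1, 0, 0, 0, 0, 1, 1)

Repeated division by 2 gives the digits low-to-high: 3105 = 1 + 1·2^5 + 1·2^10 + 1·2^11. Digit sequence: (1, 0, 0, 0, 0, 1, 0, 0, 0, 0, 1, 1).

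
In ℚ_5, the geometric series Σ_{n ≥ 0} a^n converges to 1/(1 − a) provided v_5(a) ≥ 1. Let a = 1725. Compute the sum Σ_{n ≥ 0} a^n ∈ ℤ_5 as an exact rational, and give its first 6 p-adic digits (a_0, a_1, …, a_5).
Σ a^n = 1/(1 − a) = -1/1724;  first 6 digits = (1, 0, 4, 3, 3, 2)

v_5(a) = 2 ≥ 1, so the series converges in ℤ_5 to 1/(1 − a) = 1/(1 − 1725) = -1/1724. Expand this rational in ℤ_5: compute digits iteratively via d_i = x_i mod 5, x_{i+1} = (x_i − d_i)/5. The first 6 digits are (1, 0, 4, 3, 3, 2).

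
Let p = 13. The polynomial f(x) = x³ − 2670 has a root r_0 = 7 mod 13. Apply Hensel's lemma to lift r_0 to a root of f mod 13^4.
r_3 = 8574 (mod 28561)

Hensel: r_{i+1} = r_i − f(r_i)/f′(r_i) mod 13^{i+2}, where f′(x) = 3x². Iterate:
  r_0 = 7 (mod 13)
  r_1 = 124 (mod 169)
  r_2 = 1983 (mod 2197)
  r_3 = 8574 (mod 28561)
Final: r = 8574 with f(r) ≡ 0 mod 13^4.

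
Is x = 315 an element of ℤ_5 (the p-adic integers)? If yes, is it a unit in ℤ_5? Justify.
x ∈ ℤ_5 but not a unit; v_5(x) = 1 > 0

ℤ_5 = {x ∈ ℚ_5 : v_5(x) ≥ 0} and ℤ_5^× = {x ∈ ℤ_5 : v_5(x) = 0}. Here v_5(315) = v_5(num) − v_5(den) = 1; compare against these criteria.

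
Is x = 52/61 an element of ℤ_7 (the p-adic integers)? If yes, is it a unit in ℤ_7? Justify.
x ∈ ℤ_7^× (unit); v_7(x) = 0

ℤ_7 = {x ∈ ℚ_7 : v_7(x) ≥ 0} and ℤ_7^× = {x ∈ ℤ_7 : v_7(x) = 0}. Here v_7(52/61) = v_7(num) − v_7(den) = 0; compare against these criteria.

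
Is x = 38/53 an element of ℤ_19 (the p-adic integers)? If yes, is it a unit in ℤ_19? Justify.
x ∈ ℤ_19 but not a unit; v_19(x) = 1 > 0

ℤ_19 = {x ∈ ℚ_19 : v_19(x) ≥ 0} and ℤ_19^× = {x ∈ ℤ_19 : v_19(x) = 0}. Here v_19(38/53) = v_19(num) − v_19(den) = 1; compare against these criteria.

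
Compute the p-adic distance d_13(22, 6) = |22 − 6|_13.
d_13(22, 6) = 1

Step 1 — x − y = 22 − 6 = 16. Step 2 — v_13(16) = 0 (factor: 16 = (13^0 · 16); the sign does not affect v_p). Step 3 — |x − y|_13 = 13^{0} = 1.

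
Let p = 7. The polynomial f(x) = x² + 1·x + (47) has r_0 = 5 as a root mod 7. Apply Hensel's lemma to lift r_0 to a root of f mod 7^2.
r_1 = 47 (mod 49)

Hensel: r_{i+1} = r_i − f(r_i)·(f′(r_i))^{-1} mod 7^{i+2}, f′(x) = 2x + 1. Iterate:
  r_0 = 5 (mod 7)
  r_1 = 47 (mod 49)
Final: r = 47 satisfies f(r) ≡ 0 mod 7^2.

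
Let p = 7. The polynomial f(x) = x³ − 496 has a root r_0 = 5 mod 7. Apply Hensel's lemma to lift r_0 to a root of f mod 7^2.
r_1 = 40 (mod 49)

Hensel: r_{i+1} = r_i − f(r_i)/f′(r_i) mod 7^{i+2}, where f′(x) = 3x². Iterate:
  r_0 = 5 (mod 7)
  r_1 = 40 (mod 49)
Final: r = 40 with f(r) ≡ 0 mod 7^2.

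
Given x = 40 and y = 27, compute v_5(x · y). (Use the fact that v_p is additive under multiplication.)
v_5(1080) = 1

v_p(x) = 1 (factor: 40 = 5^1 · 8); v_p(y) = 0 (factor: 27 = 5^0 · 27). Additivity: v_p(xy) = v_p(x) + v_p(y) = 1 + 0 = 1. (Direct check: xy = 1080 = 5^1 · (216).)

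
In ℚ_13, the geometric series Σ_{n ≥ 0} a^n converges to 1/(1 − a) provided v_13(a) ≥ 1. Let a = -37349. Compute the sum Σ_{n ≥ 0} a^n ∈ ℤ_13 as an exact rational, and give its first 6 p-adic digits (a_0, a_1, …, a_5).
Σ a^n = 1/(1 − a) = 1/37350;  first 6 digits = (1, 0, 0, 9, 11, 12)

v_13(a) = 3 ≥ 1, so the series converges in ℤ_13 to 1/(1 − a) = 1/(1 − (-37349)) = 1/37350. Expand this rational in ℤ_13: compute digits iteratively via d_i = x_i mod 13, x_{i+1} = (x_i − d_i)/13. The first 6 digits are (1, 0, 0, 9, 11, 12).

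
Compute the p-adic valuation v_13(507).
v_13(507) = 2

v_13(n) is the largest exponent k such that 13^k divides n. Factor out: 507 = 13^2 · 3. (Sign doesn't affect v_p.) So v_13(507) = 2.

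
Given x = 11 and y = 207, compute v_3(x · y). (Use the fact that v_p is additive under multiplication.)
v_3(2277) = 2

v_p(x) = 0 (factor: 11 = 3^0 · 11); v_p(y) = 2 (factor: 207 = 3^2 · 23). Additivity: v_p(xy) = v_p(x) + v_p(y) = 0 + 2 = 2. (Direct check: xy = 2277 = 3^2 · (253).)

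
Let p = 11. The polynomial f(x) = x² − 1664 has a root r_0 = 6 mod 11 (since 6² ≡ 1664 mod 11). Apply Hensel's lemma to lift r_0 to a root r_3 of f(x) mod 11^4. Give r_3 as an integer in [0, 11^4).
r_3 = 12645 (mod 14641)

Hensel's recurrence: r_{i+1} = r_i − f(r_i)·(f′(r_i))^{-1} mod 11^{i+2}, with f′(x) = 2x. Iterate:
  r_0 = 6 (mod 11)
  r_1 = 61 (mod 121)
  r_2 = 666 (mod 1331)
  r_3 = 12645 (mod 14641)
Final: r_3 = 12645, and one checks f(r_3) ≡ 0 mod 11^4.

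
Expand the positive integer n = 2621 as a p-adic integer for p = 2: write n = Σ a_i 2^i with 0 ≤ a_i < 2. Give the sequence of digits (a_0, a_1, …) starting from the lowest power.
(a_0, a_1, …) = (1, 0, 1, 1, 1, 1, 0, 0, 0, 1, 0, 1)

Repeated division by 2 gives the digits low-to-high: 2621 = 1 + 1·2^2 + 1·2^3 + 1·2^4 + 1·2^5 + 1·2^9 + 1·2^11. Digit sequence: (1, 0, 1, 1, 1, 1, 0, 0, 0, 1, 0, 1).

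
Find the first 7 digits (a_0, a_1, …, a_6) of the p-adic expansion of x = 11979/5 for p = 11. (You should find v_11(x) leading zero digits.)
(a_0, …, a_6) = (0, 0, 0, 4, 2, 2, 2)

v_11(11979/5) = 3, so a_0 = ... = a_2 = 0. Factor out: x = 11^3 · u with u = 9/5 a unit in ℤ_11. Expand u iteratively via a_{v+i} = u_i mod 11, u_{i+1} = (u_i − a_{v+i})/11:
  u_0 = 9/5;  a_3 = 4;  u_1 = (u_0 − 4)/11 = -1/5
  u_1 = -1/5;  a_4 = 2;  u_2 = (u_1 − 2)/11 = -1/5
  u_2 = -1/5;  a_5 = 2;  u_3 = (u_2 − 2)/11 = -1/5
  u_3 = -1/5;  a_6 = 2;  u_4 = (u_3 − 2)/11 = -1/5
Digits: (0, 0, 0, 4, 2, 2, 2).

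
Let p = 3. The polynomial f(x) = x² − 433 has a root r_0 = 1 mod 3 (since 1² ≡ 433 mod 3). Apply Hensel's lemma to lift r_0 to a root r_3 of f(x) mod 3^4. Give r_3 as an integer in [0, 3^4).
r_3 = 55 (mod 81)

Hensel's recurrence: r_{i+1} = r_i − f(r_i)·(f′(r_i))^{-1} mod 3^{i+2}, with f′(x) = 2x. Iterate:
  r_0 = 1 (mod 3)
  r_1 = 1 (mod 9)
  r_2 = 1 (mod 27)
  r_3 = 55 (mod 81)
Final: r_3 = 55, and one checks f(r_3) ≡ 0 mod 3^4.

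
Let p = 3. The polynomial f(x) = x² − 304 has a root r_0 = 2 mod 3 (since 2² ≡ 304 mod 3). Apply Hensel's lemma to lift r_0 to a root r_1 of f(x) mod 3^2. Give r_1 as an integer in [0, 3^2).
r_1 = 5 (mod 9)

Hensel's recurrence: r_{i+1} = r_i − f(r_i)·(f′(r_i))^{-1} mod 3^{i+2}, with f′(x) = 2x. Iterate:
  r_0 = 2 (mod 3)
  r_1 = 5 (mod 9)
Final: r_1 = 5, and one checks f(r_1) ≡ 0 mod 3^2.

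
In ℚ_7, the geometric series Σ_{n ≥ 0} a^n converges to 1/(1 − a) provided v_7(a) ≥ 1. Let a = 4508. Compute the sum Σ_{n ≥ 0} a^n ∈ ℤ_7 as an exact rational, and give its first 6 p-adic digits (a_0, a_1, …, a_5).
Σ a^n = 1/(1 − a) = -1/4507;  first 6 digits = (1, 0, 1, 6, 2, 5)

v_7(a) = 2 ≥ 1, so the series converges in ℤ_7 to 1/(1 − a) = 1/(1 − 4508) = -1/4507. Expand this rational in ℤ_7: compute digits iteratively via d_i = x_i mod 7, x_{i+1} = (x_i − d_i)/7. The first 6 digits are (1, 0, 1, 6, 2, 5).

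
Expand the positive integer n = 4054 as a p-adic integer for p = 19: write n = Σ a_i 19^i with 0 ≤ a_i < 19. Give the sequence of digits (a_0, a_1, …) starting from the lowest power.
(a_0, a_1, …) = (7, 4, 11)

Repeated division by 19 gives the digits low-to-high: 4054 = 7 + 4·19^1 + 11·19^2. Digit sequence: (7, 4, 11).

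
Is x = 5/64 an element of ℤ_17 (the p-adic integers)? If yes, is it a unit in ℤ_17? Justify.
x ∈ ℤ_17^× (unit); v_17(x) = 0

ℤ_17 = {x ∈ ℚ_17 : v_17(x) ≥ 0} and ℤ_17^× = {x ∈ ℤ_17 : v_17(x) = 0}. Here v_17(5/64) = v_17(num) − v_17(den) = 0; compare against these criteria.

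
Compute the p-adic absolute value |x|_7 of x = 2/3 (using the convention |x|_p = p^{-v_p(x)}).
|2/3|_7 = 1

Step 1 — compute v_7(x) by factoring powers of 7 out of the numerator and denominator: v_7(2/3) = 0. Step 2 — apply |x|_p = p^{-v_p(x)} = 7^{0} = 1.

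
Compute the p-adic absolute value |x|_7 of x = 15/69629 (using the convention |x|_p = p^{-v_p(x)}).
|15/69629|_7 = 2401

Step 1 — compute v_7(x) by factoring powers of 7 out of the numerator and denominator: v_7(15/69629) = -4. Step 2 — apply |x|_p = p^{-v_p(x)} = 7^{4} = 2401.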